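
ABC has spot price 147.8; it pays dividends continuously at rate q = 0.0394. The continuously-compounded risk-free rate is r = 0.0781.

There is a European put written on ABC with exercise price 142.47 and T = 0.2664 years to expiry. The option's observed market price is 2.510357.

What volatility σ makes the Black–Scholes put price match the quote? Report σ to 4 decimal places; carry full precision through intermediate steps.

At σ = 0.1766 the Black–Scholes value reproduces the quote:
σ√T = 0.1766·√0.2664 = 0.091150
d₁ = (ln(S/K) + (r−q+σ²/2)T) / (σ√T) = (ln(147.8/142.47) + (0.0781−0.0394+0.1766²/2)·0.2664) / 0.091150 = (0.036729 + 0.014464) / 0.091150 = 0.561627
d₂ = d₁ − σ√T = 0.561627 − 0.091150 = 0.470477
e^{−rT} = 0.979409
e^{−qT} = 0.989559
N(−d₁) = 0.287185,  N(−d₂) = 0.319007
V = K·e^{−rT}·N(−d₂) − S·e^{−qT}·N(−d₁) = 44.513132 − 42.002775 = 2.510357 (the observed quote) — the price is monotone increasing in volatility, hence this σ is the only solution

sigma = 0.1766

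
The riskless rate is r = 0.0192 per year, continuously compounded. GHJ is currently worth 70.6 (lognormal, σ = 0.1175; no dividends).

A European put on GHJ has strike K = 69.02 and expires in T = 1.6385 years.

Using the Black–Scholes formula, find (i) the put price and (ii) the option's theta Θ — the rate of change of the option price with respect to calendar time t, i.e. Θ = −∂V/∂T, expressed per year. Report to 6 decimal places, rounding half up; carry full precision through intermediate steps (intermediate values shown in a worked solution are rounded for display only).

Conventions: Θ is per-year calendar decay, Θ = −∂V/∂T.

price = 2.525116
Θ = -0.677791

σ√T = 0.1175·√1.6385 = 0.150405
d₁ = (ln(S/K) + (r+σ²/2)T) / (σ√T) = (ln(70.6/69.02) + (0.0192+0.1175²/2)·1.6385) / 0.150405 = (0.022634 + 0.042770) / 0.150405 = 0.434852
d₂ = d₁ − σ√T = 0.434852 − 0.150405 = 0.284448
e^{−rT} = 0.969030
N(−d₁) = 0.331835,  N(−d₂) = 0.388034
Put price V = K·e^{−rT}·N(−d₂) − S·N(−d₁) = 25.952652 − 23.427536 = 2.525116
φ(d₁) = (1/√(2π))·e^{−d₁²/2} = 0.362951
Θ = −S·φ(d₁)·σ/(2√T) + r·K·e^{−rT}·N(−d₂) = −1.176082 + 0.498291 = -0.677791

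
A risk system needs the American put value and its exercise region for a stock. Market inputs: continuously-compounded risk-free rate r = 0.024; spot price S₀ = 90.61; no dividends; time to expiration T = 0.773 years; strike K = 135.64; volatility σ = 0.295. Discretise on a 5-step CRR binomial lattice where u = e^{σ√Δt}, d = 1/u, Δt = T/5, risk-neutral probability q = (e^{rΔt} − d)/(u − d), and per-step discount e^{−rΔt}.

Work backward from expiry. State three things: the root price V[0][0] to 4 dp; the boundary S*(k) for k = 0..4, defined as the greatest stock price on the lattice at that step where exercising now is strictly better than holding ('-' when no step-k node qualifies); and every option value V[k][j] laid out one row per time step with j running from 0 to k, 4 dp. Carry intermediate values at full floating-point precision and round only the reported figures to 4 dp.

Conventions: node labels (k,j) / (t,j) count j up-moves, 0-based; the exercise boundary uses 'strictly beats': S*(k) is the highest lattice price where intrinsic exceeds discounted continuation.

Δt=0.15460, u=1.12299, d=0.89048, q=0.48702, disc=e^(-rΔt)=0.99630
k=5 terminal: V=max(K-S,0) → 84.9055 71.6588 54.9534 33.8862 7.3184 0.0000
k=4: j=0 S=56.9742 intr=78.6658 cont=78.1635 V=78.6658[EX]; j=1 S=71.8500 intr=63.7900 cont=63.2876 V=63.7900[EX]; j=2 S=90.6100 intr=45.0300 cont=44.5277 V=45.0300[EX]; j=3 S=114.2682 intr=21.3718 cont=20.8695 V=21.3718[EX]; j=4 S=144.1034 intr=0.0000 cont=3.7403 V=3.7403[hold]  S*(4)=114.2682
k=3: j=0 S=63.9812 intr=71.6588 cont=71.1564 V=71.6588[EX]; j=1 S=80.6866 intr=54.9534 cont=54.4510 V=54.9534[EX]; j=2 S=101.7538 intr=33.8862 cont=33.3838 V=33.8862[EX]; j=3 S=128.3216 intr=7.3184 cont=12.7375 V=12.7375[hold]  S*(3)=101.7538
k=2: j=0 S=71.8500 intr=63.7900 cont=63.2876 V=63.7900[EX]; j=1 S=90.6100 intr=45.0300 cont=44.5277 V=45.0300[EX]; j=2 S=114.2682 intr=21.3718 cont=23.4990 V=23.4990[hold]  S*(2)=90.6100
k=1: j=0 S=80.6866 intr=54.9534 cont=54.4510 V=54.9534[EX]; j=1 S=101.7538 intr=33.8862 cont=34.4160 V=34.4160[hold]  S*(1)=80.6866
k=0: j=0 S=90.6100 intr=45.0300 cont=44.7847 V=45.0300[EX]  S*(0)=90.6100

price = 45.0300
boundary = 90.6100 80.6866 90.6100 101.7538 114.2682
tree:
45.0300
54.9534 34.4160
63.7900 45.0300 23.4990
71.6588 54.9534 33.8862 12.7375
78.6658 63.7900 45.0300 21.3718 3.7403
84.9055 71.6588 54.9534 33.8862 7.3184 0.0000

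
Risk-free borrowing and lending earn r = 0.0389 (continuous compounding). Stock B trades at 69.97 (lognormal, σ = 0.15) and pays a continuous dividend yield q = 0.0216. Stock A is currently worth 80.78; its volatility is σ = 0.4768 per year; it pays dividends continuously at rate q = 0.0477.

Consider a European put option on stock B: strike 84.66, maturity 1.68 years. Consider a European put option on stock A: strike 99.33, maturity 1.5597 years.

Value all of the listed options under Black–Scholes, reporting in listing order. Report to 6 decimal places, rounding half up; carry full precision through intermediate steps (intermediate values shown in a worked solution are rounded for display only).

price(stock B put K=84.66) = 13.442163
price(stock A put K=99.33) = 30.256571

[stock B put K=84.66]
σ√T = 0.15·√1.68 = 0.194422
d₁ = (ln(S/K) + (r−q+σ²/2)T) / (σ√T) = (ln(69.97/84.66) + (0.0389−0.0216+0.15²/2)·1.68) / 0.194422 = (-0.190577 + 0.047964) / 0.194422 = -0.733520
d₂ = d₁ − σ√T = -0.733520 − 0.194422 = -0.927943
e^{−rT} = 0.936738
e^{−qT} = 0.964363
N(−d₁) = 0.768379,  N(−d₂) = 0.823281
price = K·e^{−rT}·N(−d₂) − S·e^{−qT}·N(−d₁) = 65.289676 − 51.847513 = 13.442163
[stock A put K=99.33]
σ√T = 0.4768·√1.5597 = 0.595466
d₁ = (ln(S/K) + (r−q+σ²/2)T) / (σ√T) = (ln(80.78/99.33) + (0.0389−0.0477+0.4768²/2)·1.5597) / 0.595466 = (-0.206718 + 0.163564) / 0.595466 = -0.072471
d₂ = d₁ − σ√T = -0.072471 − 0.595466 = -0.667937
e^{−rT} = 0.941132
e^{−qT} = 0.928302
N(−d₁) = 0.528886,  N(−d₂) = 0.747913
price = K·e^{−rT}·N(−d₂) − S·e^{−qT}·N(−d₁) = 69.916846 − 39.660275 = 30.256571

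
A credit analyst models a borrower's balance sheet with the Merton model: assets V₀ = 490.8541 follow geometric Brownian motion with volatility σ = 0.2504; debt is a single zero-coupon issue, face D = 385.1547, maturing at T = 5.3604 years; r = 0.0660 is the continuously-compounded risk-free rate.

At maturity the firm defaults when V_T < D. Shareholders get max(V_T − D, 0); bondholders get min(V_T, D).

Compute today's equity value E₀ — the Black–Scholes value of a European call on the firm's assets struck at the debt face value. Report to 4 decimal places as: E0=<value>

E0=236.6849

With assets at 490.8541 and a single debt payment of 385.1547 at 5.3604 years:
d₁ = [ln(V₀/D) + (r + σ²/2)T] / (σ√T)
   = [ln(490.8541/385.1547) + (0.0660 + 0.5·0.2504²)·5.3604] / (0.2504·√5.3604)
   = [0.242502 + 0.521835] / 0.579740 = 1.318415
d₂ = d₁ − σ√T = 1.318415 − 0.579740 = 0.738675
N(d₁) = 0.906318,  N(d₂) = 0.769948,  e^(−rT) = 0.702025
E₀ = V₀·N(d₁) − D·e^(−rT)·N(d₂)
   = 490.8541·0.906318 − 385.1547·0.702025·0.769948 = 236.684885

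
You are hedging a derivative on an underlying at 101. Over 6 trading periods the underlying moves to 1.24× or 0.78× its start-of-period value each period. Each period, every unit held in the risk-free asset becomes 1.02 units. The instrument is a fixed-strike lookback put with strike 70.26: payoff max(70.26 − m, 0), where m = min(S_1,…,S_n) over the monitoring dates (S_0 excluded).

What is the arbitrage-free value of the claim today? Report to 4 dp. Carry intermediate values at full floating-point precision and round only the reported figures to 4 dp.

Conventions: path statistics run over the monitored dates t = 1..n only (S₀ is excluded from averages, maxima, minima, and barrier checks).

With p* = (R−d)/(u−d) = 0.5217, sum probability × payoff across the paths and divide by R^6.
Enumerate all 2^6 = 64 price paths (U = up ×1.24, D = down ×0.78); each path with k up-moves has probability p*^k·(1−p*)^(6−k).
DDDDDD: m=22.7452, payoff=47.5148, prob=0.011967
UDDDDD: m=36.1590, payoff=34.1010, prob=0.013055
DUDDDD: m=36.1590, payoff=34.1010, prob=0.013055
UUDDDD: m=57.4835, payoff=12.7765, prob=0.014242
DDUDDD: m=36.1590, payoff=34.1010, prob=0.013055
UDUDDD: m=57.4835, payoff=12.7765, prob=0.014242
DUUDDD: m=57.4835, payoff=12.7765, prob=0.014242
UUUDDD: m=91.3840, payoff=0.0000, prob=0.015537
DDDUDD: m=36.1590, payoff=34.1010, prob=0.013055
UDDUDD: m=57.4835, payoff=12.7765, prob=0.014242
DUDUDD: m=57.4835, payoff=12.7765, prob=0.014242
UUDUDD: m=91.3840, payoff=0.0000, prob=0.015537
DDUUDD: m=57.4835, payoff=12.7765, prob=0.014242
UDUUDD: m=91.3840, payoff=0.0000, prob=0.015537
DUUUDD: m=78.7800, payoff=0.0000, prob=0.015537
UUUUDD: m=125.2400, payoff=0.0000, prob=0.016949
DDDDUD: m=36.1590, payoff=34.1010, prob=0.013055
UDDDUD: m=57.4835, payoff=12.7765, prob=0.014242
DUDDUD: m=57.4835, payoff=12.7765, prob=0.014242
UUDDUD: m=91.3840, payoff=0.0000, prob=0.015537
DDUDUD: m=57.4835, payoff=12.7765, prob=0.014242
UDUDUD: m=91.3840, payoff=0.0000, prob=0.015537
DUUDUD: m=78.7800, payoff=0.0000, prob=0.015537
UUUDUD: m=125.2400, payoff=0.0000, prob=0.016949
DDDUUD: m=47.9298, payoff=22.3302, prob=0.014242
UDDUUD: m=76.1960, payoff=0.0000, prob=0.015537
DUDUUD: m=76.1960, payoff=0.0000, prob=0.015537
UUDUUD: m=121.1321, payoff=0.0000, prob=0.016949
DDUUUD: m=61.4484, payoff=8.8116, prob=0.015537
UDUUUD: m=97.6872, payoff=0.0000, prob=0.016949
DUUUUD: m=78.7800, payoff=0.0000, prob=0.016949
UUUUUD: m=125.2400, payoff=0.0000, prob=0.018490
DDDDDU: m=29.1605, payoff=41.0995, prob=0.013055
UDDDDU: m=46.3577, payoff=23.9023, prob=0.014242
DUDDDU: m=46.3577, payoff=23.9023, prob=0.014242
UUDDDU: m=73.6968, payoff=0.0000, prob=0.015537
DDUDDU: m=46.3577, payoff=23.9023, prob=0.014242
UDUDDU: m=73.6968, payoff=0.0000, prob=0.015537
DUUDDU: m=73.6968, payoff=0.0000, prob=0.015537
UUUDDU: m=117.1590, payoff=0.0000, prob=0.016949
DDDUDU: m=46.3577, payoff=23.9023, prob=0.014242
UDDUDU: m=73.6968, payoff=0.0000, prob=0.015537
DUDUDU: m=73.6968, payoff=0.0000, prob=0.015537
UUDUDU: m=117.1590, payoff=0.0000, prob=0.016949
DDUUDU: m=61.4484, payoff=8.8116, prob=0.015537
UDUUDU: m=97.6872, payoff=0.0000, prob=0.016949
DUUUDU: m=78.7800, payoff=0.0000, prob=0.016949
UUUUDU: m=125.2400, payoff=0.0000, prob=0.018490
DDDDUU: m=37.3852, payoff=32.8748, prob=0.014242
UDDDUU: m=59.4329, payoff=10.8271, prob=0.015537
DUDDUU: m=59.4329, payoff=10.8271, prob=0.015537
UUDDUU: m=94.4831, payoff=0.0000, prob=0.016949
DDUDUU: m=59.4329, payoff=10.8271, prob=0.015537
UDUDUU: m=94.4831, payoff=0.0000, prob=0.016949
DUUDUU: m=78.7800, payoff=0.0000, prob=0.016949
UUUDUU: m=125.2400, payoff=0.0000, prob=0.018490
DDDUUU: m=47.9298, payoff=22.3302, prob=0.015537
UDDUUU: m=76.1960, payoff=0.0000, prob=0.016949
DUDUUU: m=76.1960, payoff=0.0000, prob=0.016949
UUDUUU: m=121.1321, payoff=0.0000, prob=0.018490
DDUUUU: m=61.4484, payoff=8.8116, prob=0.016949
UDUUUU: m=97.6872, payoff=0.0000, prob=0.018490
DUUUUU: m=78.7800, payoff=0.0000, prob=0.018490
UUUUUU: m=125.2400, payoff=0.0000, prob=0.020171
Price = Σ prob·payoff / R^6 = 8.391378 / 1.126162 = 7.4513

price = 7.4513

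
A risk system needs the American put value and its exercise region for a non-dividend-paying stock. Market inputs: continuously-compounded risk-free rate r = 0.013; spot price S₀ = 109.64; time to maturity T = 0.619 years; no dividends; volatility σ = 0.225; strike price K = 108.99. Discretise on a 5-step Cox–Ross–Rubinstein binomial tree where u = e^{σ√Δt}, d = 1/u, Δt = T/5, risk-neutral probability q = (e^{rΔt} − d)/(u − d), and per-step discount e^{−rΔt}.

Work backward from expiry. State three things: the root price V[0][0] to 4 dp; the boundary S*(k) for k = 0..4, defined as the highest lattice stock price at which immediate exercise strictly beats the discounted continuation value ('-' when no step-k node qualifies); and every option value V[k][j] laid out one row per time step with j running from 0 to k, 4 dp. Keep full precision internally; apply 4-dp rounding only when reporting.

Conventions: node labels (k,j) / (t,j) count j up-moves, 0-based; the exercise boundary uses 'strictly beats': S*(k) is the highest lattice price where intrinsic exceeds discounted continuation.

params: Δt=0.12380 u=1.08238 d=0.92389 q=0.49038 e^(-rΔt)=0.99839
t_5 payoffs: 35.1893 22.5283 7.6952 0.0000 0.0000 0.0000
t_4: node(4,0) S=79.8808 payoff=29.1092 vs cont=28.9340 → 29.1092 [stop]  node(4,1) S=93.5849 payoff=15.4051 vs cont=15.2299 → 15.4051 [stop]  node(4,2) S=109.6400 payoff=0.0000 vs cont=3.9153 → 3.9153 [wait]  node(4,3) S=128.4495 payoff=0.0000 vs cont=0.0000 → 0.0000 [wait]  node(4,4) S=150.4859 payoff=0.0000 vs cont=0.0000 → 0.0000 [wait]  ⇒ S*(4)=93.5849
t_3: node(3,0) S=86.4617 payoff=22.5283 vs cont=22.3530 → 22.5283 [stop]  node(3,1) S=101.2948 payoff=7.6952 vs cont=9.7550 → 9.7550 [wait]  node(3,2) S=118.6727 payoff=0.0000 vs cont=1.9921 → 1.9921 [wait]  node(3,3) S=139.0318 payoff=0.0000 vs cont=0.0000 → 0.0000 [wait]  ⇒ S*(3)=86.4617
t_2: node(2,0) S=93.5849 payoff=15.4051 vs cont=16.2384 → 16.2384 [wait]  node(2,1) S=109.6400 payoff=0.0000 vs cont=5.9387 → 5.9387 [wait]  node(2,2) S=128.4495 payoff=0.0000 vs cont=1.0136 → 1.0136 [wait]  ⇒ S*(2)=-
t_1: node(1,0) S=101.2948 payoff=7.6952 vs cont=11.1696 → 11.1696 [wait]  node(1,1) S=118.6727 payoff=0.0000 vs cont=3.5178 → 3.5178 [wait]  ⇒ S*(1)=-
t_0: node(0,0) S=109.6400 payoff=0.0000 vs cont=7.4054 → 7.4054 [wait]  ⇒ S*(0)=-

price = 7.4054
boundary = - - - 86.4617 93.5849
tree:
7.4054
11.1696 3.5178
16.2384 5.9387 1.0136
22.5283 9.7550 1.9921 0.0000
29.1092 15.4051 3.9153 0.0000 0.0000
35.1893 22.5283 7.6952 0.0000 0.0000 0.0000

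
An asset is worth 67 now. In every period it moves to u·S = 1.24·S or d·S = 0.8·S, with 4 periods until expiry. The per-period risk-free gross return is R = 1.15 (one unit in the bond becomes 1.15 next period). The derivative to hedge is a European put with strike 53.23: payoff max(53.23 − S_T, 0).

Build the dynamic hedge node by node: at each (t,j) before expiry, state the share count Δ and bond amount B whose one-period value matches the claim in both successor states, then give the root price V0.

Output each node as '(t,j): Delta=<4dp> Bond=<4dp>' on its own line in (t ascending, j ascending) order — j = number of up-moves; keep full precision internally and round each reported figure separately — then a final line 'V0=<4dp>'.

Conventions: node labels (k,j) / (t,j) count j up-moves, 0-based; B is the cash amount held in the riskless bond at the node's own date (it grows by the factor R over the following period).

Under the risk-neutral measure, an up-move has probability p* = (R−d)/(u−d) = 0.7955 and values discount at R = 1.15.
Terminal payoffs: V(4,0)=25.7868, V(4,1)=10.6930, V(4,2)=0.0000, V(4,3)=0.0000, V(4,4)=0.0000
Node (3,0) S=34.3040: V=(p*·10.6930+(1−p*)·25.7868)/1.15=11.9830; Δ=(10.6930−25.7868)/(42.5370−27.4432)=-1.0000; B=V−Δ·S=46.2870
Node (3,1) S=53.1712: V=(p*·0.0000+(1−p*)·10.6930)/1.15=1.9019; Δ=(0.0000−10.6930)/(65.9323−42.5370)=-0.4571; B=V−Δ·S=26.2043
Node (3,2) S=82.4154: V=(p*·0.0000+(1−p*)·0.0000)/1.15=0.0000; Δ=(0.0000−0.0000)/(102.1950−65.9323)=0.0000; B=V−Δ·S=0.0000
Node (3,3) S=127.7438: V=(p*·0.0000+(1−p*)·0.0000)/1.15=0.0000; Δ=(0.0000−0.0000)/(158.4023−102.1950)=0.0000; B=V−Δ·S=0.0000
Node (2,0) S=42.8800: V=(p*·1.9019+(1−p*)·11.9830)/1.15=3.4469; Δ=(1.9019−11.9830)/(53.1712−34.3040)=-0.5343; B=V−Δ·S=26.3584
Node (2,1) S=66.4640: V=(p*·0.0000+(1−p*)·1.9019)/1.15=0.3383; Δ=(0.0000−1.9019)/(82.4154−53.1712)=-0.0650; B=V−Δ·S=4.6608
Node (2,2) S=103.0192: V=(p*·0.0000+(1−p*)·0.0000)/1.15=0.0000; Δ=(0.0000−0.0000)/(127.7438−82.4154)=0.0000; B=V−Δ·S=0.0000
Node (1,0) S=53.6000: V=(p*·0.3383+(1−p*)·3.4469)/1.15=0.8471; Δ=(0.3383−3.4469)/(66.4640−42.8800)=-0.1318; B=V−Δ·S=7.9121
Node (1,1) S=83.0800: V=(p*·0.0000+(1−p*)·0.3383)/1.15=0.0602; Δ=(0.0000−0.3383)/(103.0192−66.4640)=-0.0093; B=V−Δ·S=0.8290
Node (0,0) S=67.0000: V=(p*·0.0602+(1−p*)·0.8471)/1.15=0.1923; Δ=(0.0602−0.8471)/(83.0800−53.6000)=-0.0267; B=V−Δ·S=1.9807
Verification: the root portfolio costs Δ(0,0)·S0 + B(0,0) = 0.1923, matching V0.

(0,0): Delta=-0.0267 Bond=1.9807
(1,0): Delta=-0.1318 Bond=7.9121
(1,1): Delta=-0.0093 Bond=0.8290
(2,0): Delta=-0.5343 Bond=26.3584
(2,1): Delta=-0.0650 Bond=4.6608
(2,2): Delta=0.0000 Bond=0.0000
(3,0): Delta=-1.0000 Bond=46.2870
(3,1): Delta=-0.4571 Bond=26.2043
(3,2): Delta=0.0000 Bond=0.0000
(3,3): Delta=0.0000 Bond=0.0000
V0=0.1923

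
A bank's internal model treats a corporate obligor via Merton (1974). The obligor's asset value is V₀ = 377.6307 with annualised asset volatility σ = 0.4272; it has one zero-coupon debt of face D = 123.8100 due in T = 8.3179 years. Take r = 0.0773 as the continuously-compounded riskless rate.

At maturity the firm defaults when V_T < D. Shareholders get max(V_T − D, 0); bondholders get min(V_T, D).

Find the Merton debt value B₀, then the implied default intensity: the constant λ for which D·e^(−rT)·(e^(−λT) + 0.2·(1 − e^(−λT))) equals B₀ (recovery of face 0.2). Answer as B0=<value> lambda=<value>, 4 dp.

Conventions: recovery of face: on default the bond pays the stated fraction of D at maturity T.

Equity is a call on the firm's assets struck at D = 123.8100:
d₁ = [ln(V₀/D) + (r + σ²/2)T] / (σ√T)
   = [ln(377.6307/123.8100) + (0.0773 + 0.5·0.4272²)·8.3179] / (0.4272·√8.3179)
   = [1.115169 + 1.401981] / 1.232078 = 2.043012
d₂ = d₁ − σ√T = 2.043012 − 1.232078 = 0.810935
N(d₁) = 0.979474,  N(d₂) = 0.791298,  e^(−rT) = 0.525727
E₀ = V₀·N(d₁) − D·e^(−rT)·N(d₂)
   = 377.6307·0.979474 − 123.8100·0.525727·0.791298 = 318.373805
B₀ = V₀ − E₀ = 377.6307 − 318.373805 = 59.256895
e^(−λT) = (B₀·e^(rT)/D − 0.2)/(1 − 0.2) = (59.2569·1.902129/123.8100 − 0.2)/0.8 = 0.88797608
λ = −ln(0.88797608)/8.3179 = 0.014284

B0=59.2569 lambda=0.0143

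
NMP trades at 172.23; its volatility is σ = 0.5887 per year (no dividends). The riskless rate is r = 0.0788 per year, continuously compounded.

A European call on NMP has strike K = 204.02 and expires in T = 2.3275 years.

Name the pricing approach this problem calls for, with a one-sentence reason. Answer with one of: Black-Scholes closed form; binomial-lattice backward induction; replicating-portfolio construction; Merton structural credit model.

framework: Black-Scholes closed form

Key observation: the strike-204.02 call on NMP is European-exercise on a continuously-modelled lognormal underlying, so its value is a single closed-form evaluation.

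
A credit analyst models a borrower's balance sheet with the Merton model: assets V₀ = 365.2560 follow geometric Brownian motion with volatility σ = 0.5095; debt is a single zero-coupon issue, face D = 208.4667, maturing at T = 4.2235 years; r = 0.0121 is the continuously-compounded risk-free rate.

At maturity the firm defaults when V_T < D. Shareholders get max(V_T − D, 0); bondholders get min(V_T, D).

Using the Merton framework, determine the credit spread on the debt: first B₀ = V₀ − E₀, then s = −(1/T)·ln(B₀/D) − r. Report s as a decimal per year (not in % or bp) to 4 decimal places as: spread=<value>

Equity is a call on the firm's assets struck at D = 208.4667:
d₁ = [ln(V₀/D) + (r + σ²/2)T] / (σ√T)
   = [ln(365.2560/208.4667) + (0.0121 + 0.5·0.5095²)·4.2235] / (0.5095·√4.2235)
   = [0.560819 + 0.599294] / 1.047081 = 1.107949
d₂ = d₁ − σ√T = 1.107949 − 1.047081 = 0.060868
N(d₁) = 0.866058,  N(d₂) = 0.524268,  e^(−rT) = 0.950180
E₀ = V₀·N(d₁) − D·e^(−rT)·N(d₂)
   = 365.2560·0.866058 − 208.4667·0.950180·0.524268 = 212.485555
B₀ = V₀ − E₀ = 365.2560 − 212.485555 = 152.770445
spread = −(1/T)·ln(B₀/D) − r = −(1/4.2235)·ln(152.770445/208.4667) − 0.0121 = 0.06149841

spread=0.0615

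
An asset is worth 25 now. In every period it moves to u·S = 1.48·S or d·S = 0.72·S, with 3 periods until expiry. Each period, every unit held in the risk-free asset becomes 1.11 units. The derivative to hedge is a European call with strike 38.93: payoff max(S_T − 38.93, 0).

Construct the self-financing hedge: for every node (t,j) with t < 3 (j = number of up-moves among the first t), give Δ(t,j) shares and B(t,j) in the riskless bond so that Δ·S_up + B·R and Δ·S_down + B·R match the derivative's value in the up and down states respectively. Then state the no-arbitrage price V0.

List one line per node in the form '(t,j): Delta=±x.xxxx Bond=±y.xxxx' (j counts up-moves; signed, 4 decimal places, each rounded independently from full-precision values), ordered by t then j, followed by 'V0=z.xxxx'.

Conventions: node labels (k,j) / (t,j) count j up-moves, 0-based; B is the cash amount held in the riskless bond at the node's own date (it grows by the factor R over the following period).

The replicating-portfolio and risk-neutral prices coincide; use p* = (1.11−0.72)/(1.48−0.72) = 0.5132 for the latter.
Payoffs at expiry: V(3,0)=0.0000, V(3,1)=0.0000, V(3,2)=0.4972, V(3,3)=42.1148
  t=2,j=0: stock 12.9600 → up 19.1808 (V=0.0000), down 9.3312 (V=0.0000). Price 0.0000; hedge Δ=0.0000, bond B=0.0000.
  t=2,j=1: stock 26.6400 → up 39.4272 (V=0.4972), down 19.1808 (V=0.0000). Price 0.2299; hedge Δ=0.0246, bond B=-0.4244.
  t=2,j=2: stock 54.7600 → up 81.0448 (V=42.1148), down 39.4272 (V=0.4972). Price 19.6879; hedge Δ=1.0000, bond B=-35.0721.
  t=1,j=0: stock 18.0000 → up 26.6400 (V=0.2299), down 12.9600 (V=0.0000). Price 0.1063; hedge Δ=0.0168, bond B=-0.1962.
  t=1,j=1: stock 37.0000 → up 54.7600 (V=19.6879), down 26.6400 (V=0.2299). Price 9.2026; hedge Δ=0.6920, bond B=-16.4001.
  t=0,j=0: stock 25.0000 → up 37.0000 (V=9.2026), down 18.0000 (V=0.1063). Price 4.3010; hedge Δ=0.4788, bond B=-7.6679.
As a check, the time-0 holding Δ(0,0)·S0 + B(0,0) comes to 4.3010 — exactly V0.

(0,0): Delta=0.4788 Bond=-7.6679
(1,0): Delta=0.0168 Bond=-0.1962
(1,1): Delta=0.6920 Bond=-16.4001
(2,0): Delta=0.0000 Bond=0.0000
(2,1): Delta=0.0246 Bond=-0.4244
(2,2): Delta=1.0000 Bond=-35.0721
V0=4.3010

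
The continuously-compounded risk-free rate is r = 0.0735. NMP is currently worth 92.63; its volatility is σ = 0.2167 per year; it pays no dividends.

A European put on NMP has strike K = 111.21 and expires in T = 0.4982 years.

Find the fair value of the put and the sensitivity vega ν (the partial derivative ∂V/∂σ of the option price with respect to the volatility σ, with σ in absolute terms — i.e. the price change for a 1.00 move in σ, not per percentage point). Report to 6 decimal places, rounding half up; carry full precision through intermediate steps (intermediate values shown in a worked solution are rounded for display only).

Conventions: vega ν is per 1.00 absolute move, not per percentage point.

σ√T = 0.2167·√0.4982 = 0.152954
d₁ = (ln(S/K) + (r+σ²/2)T) / (σ√T) = (ln(92.63/111.21) + (0.0735+0.2167²/2)·0.4982) / 0.152954 = (-0.182807 + 0.048315) / 0.152954 = -0.879298
d₂ = d₁ − σ√T = -0.879298 − 0.152954 = -1.032252
e^{−rT} = 0.964045
N(−d₁) = 0.810380,  N(−d₂) = 0.849023
Put price V = K·e^{−rT}·N(−d₂) − S·N(−d₁) = 91.024934 − 75.065505 = 15.959429
φ(d₁) = (1/√(2π))·e^{−d₁²/2} = 0.271031
ν = S·φ(d₁)·√T = 17.720381

price = 15.959429
ν = 17.720381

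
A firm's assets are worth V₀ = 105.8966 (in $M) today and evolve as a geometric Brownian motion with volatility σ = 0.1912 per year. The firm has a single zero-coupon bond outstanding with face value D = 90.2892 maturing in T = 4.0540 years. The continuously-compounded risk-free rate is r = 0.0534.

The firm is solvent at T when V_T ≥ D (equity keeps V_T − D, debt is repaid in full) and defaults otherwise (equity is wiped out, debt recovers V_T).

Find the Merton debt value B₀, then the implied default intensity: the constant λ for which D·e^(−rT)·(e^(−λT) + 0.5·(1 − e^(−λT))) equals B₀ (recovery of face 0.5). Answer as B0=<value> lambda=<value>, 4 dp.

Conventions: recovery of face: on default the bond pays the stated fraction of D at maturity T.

Apply the equity-as-call identities (strike 90.2892, horizon 4.0540 years):
d₁ = [ln(V₀/D) + (r + σ²/2)T] / (σ√T)
   = [ln(105.8966/90.2892) + (0.0534 + 0.5·0.1912²)·4.0540] / (0.1912·√4.0540)
   = [0.159445 + 0.290586] / 0.384973 = 1.168995
d₂ = d₁ − σ√T = 1.168995 − 0.384973 = 0.784022
N(d₁) = 0.878797,  N(d₂) = 0.783486,  e^(−rT) = 0.805346
E₀ = V₀·N(d₁) − D·e^(−rT)·N(d₂)
   = 105.8966·0.878797 − 90.2892·0.805346·0.783486 = 36.091176
B₀ = V₀ − E₀ = 105.8966 − 36.091176 = 69.805424
e^(−λT) = (B₀·e^(rT)/D − 0.5)/(1 − 0.5) = (69.8054·1.241703/90.2892 − 0.5)/0.5 = 0.91999830
λ = −ln(0.91999830)/4.0540 = 0.020568

B0=69.8054 lambda=0.0206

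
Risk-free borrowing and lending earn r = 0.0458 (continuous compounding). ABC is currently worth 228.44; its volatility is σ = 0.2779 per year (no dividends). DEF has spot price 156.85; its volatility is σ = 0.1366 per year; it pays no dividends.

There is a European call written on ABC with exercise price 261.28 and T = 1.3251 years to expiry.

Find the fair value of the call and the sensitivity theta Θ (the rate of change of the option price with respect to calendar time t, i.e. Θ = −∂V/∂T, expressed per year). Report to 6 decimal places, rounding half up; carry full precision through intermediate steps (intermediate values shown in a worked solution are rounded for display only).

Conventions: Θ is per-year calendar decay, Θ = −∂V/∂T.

σ√T = 0.2779·√1.3251 = 0.319899
d₁ = (ln(S/K) + (r+σ²/2)T) / (σ√T) = (ln(228.44/261.28) + (0.0458+0.2779²/2)·1.3251) / 0.319899 = (-0.134319 + 0.111857) / 0.319899 = -0.070215
d₂ = d₁ − σ√T = -0.070215 − 0.319899 = -0.390114
e^{−rT} = 0.941115
N(d₁) = 0.472011,  N(d₂) = 0.348226
Call price V = S·N(d₁) − K·e^{−rT}·N(d₂) = 107.826236 − 85.626911 = 22.199324
φ(d₁) = (1/√(2π))·e^{−d₁²/2} = 0.397960
Θ = −S·φ(d₁)·σ/(2√T) − r·K·e^{−rT}·N(d₂) = −10.973518 − 3.921713 = -14.895230

price = 22.199324
Θ = -14.895230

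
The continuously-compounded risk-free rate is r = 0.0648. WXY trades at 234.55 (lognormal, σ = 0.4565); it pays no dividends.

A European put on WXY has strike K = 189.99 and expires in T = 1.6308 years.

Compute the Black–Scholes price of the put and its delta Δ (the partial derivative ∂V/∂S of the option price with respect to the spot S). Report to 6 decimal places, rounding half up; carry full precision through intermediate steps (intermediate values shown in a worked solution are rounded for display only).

σ√T = 0.4565·√1.6308 = 0.582963
d₁ = (ln(S/K) + (r+σ²/2)T) / (σ√T) = (ln(234.55/189.99) + (0.0648+0.4565²/2)·1.6308) / 0.582963 = (0.210697 + 0.275599) / 0.582963 = 0.834180
d₂ = d₁ − σ√T = 0.834180 − 0.582963 = 0.251217
e^{−rT} = 0.899716
N(−d₁) = 0.202090,  N(−d₂) = 0.400823
Put price V = K·e^{−rT}·N(−d₂) − S·N(−d₁) = 68.515560 − 47.400159 = 21.115402
Δ = −N(−d₁) = -0.202090

price = 21.115402
Δ = -0.202090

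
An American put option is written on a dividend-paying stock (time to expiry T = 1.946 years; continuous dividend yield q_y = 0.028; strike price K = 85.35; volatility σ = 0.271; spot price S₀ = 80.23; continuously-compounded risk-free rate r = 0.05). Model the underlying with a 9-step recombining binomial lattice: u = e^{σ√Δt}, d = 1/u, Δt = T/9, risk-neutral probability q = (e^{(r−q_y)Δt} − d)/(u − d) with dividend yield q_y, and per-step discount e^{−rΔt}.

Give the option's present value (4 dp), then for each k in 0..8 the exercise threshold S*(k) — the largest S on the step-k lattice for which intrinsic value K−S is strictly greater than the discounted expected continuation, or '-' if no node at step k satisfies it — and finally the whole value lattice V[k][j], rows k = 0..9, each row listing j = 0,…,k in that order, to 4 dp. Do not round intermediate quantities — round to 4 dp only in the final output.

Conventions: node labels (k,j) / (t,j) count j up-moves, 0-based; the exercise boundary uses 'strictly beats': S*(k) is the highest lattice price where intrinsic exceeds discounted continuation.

Δt=0.21622  u=1.13430  d=0.88160  q=0.48741  discount=0.98925
step 9 (expiry): payoffs max(K−S,0) = 59.5398 52.1418 42.6232 30.3763 14.6190 0.0000 0.0000 0.0000 0.0000 0.0000
step 8: (k=8,j=0): S=29.2765, K−S=56.0735, hold=55.3325 ⇒ V=56.0735 exercise | (k=8,j=1): S=37.6681, K−S=47.6819, hold=46.9915 ⇒ V=47.6819 exercise | (k=8,j=2): S=48.4649, K−S=36.8851, hold=36.2598 ⇒ V=36.8851 exercise | (k=8,j=3): S=62.3566, K−S=22.9934, hold=22.4520 ⇒ V=22.9934 exercise | (k=8,j=4): S=80.2300, K−S=5.1200, hold=7.4130 ⇒ V=7.4130 continue | (k=8,j=5): S=103.2265, K−S=0.0000, hold=0.0000 ⇒ V=0.0000 continue | (k=8,j=6): S=132.8146, K−S=0.0000, hold=0.0000 ⇒ V=0.0000 continue | (k=8,j=7): S=170.8836, K−S=0.0000, hold=0.0000 ⇒ V=0.0000 continue | (k=8,j=8): S=219.8644, K−S=0.0000, hold=0.0000 ⇒ V=0.0000 continue  boundary S*=62.3566
step 7: (k=7,j=0): S=33.2082, K−S=52.1418, hold=51.4244 ⇒ V=52.1418 exercise | (k=7,j=1): S=42.7268, K−S=42.6232, hold=41.9633 ⇒ V=42.6232 exercise | (k=7,j=2): S=54.9737, K−S=30.3763, hold=29.7904 ⇒ V=30.3763 exercise | (k=7,j=3): S=70.7310, K−S=14.6190, hold=15.2338 ⇒ V=15.2338 continue | (k=7,j=4): S=91.0047, K−S=0.0000, hold=3.7590 ⇒ V=3.7590 continue | (k=7,j=5): S=117.0897, K−S=0.0000, hold=0.0000 ⇒ V=0.0000 continue | (k=7,j=6): S=150.6514, K−S=0.0000, hold=0.0000 ⇒ V=0.0000 continue | (k=7,j=7): S=193.8330, K−S=0.0000, hold=0.0000 ⇒ V=0.0000 continue  boundary S*=54.9737
step 6: (k=6,j=0): S=37.6681, K−S=47.6819, hold=46.9915 ⇒ V=47.6819 exercise | (k=6,j=1): S=48.4649, K−S=36.8851, hold=36.2598 ⇒ V=36.8851 exercise | (k=6,j=2): S=62.3566, K−S=22.9934, hold=22.7485 ⇒ V=22.9934 exercise | (k=6,j=3): S=80.2300, K−S=5.1200, hold=9.5373 ⇒ V=9.5373 continue | (k=6,j=4): S=103.2265, K−S=0.0000, hold=1.9061 ⇒ V=1.9061 continue | (k=6,j=5): S=132.8146, K−S=0.0000, hold=0.0000 ⇒ V=0.0000 continue | (k=6,j=6): S=170.8836, K−S=0.0000, hold=0.0000 ⇒ V=0.0000 continue  boundary S*=62.3566
step 5: (k=5,j=0): S=42.7268, K−S=42.6232, hold=41.9633 ⇒ V=42.6232 exercise | (k=5,j=1): S=54.9737, K−S=30.3763, hold=29.7904 ⇒ V=30.3763 exercise | (k=5,j=2): S=70.7310, K−S=14.6190, hold=16.2581 ⇒ V=16.2581 continue | (k=5,j=3): S=91.0047, K−S=0.0000, hold=5.7552 ⇒ V=5.7552 continue | (k=5,j=4): S=117.0897, K−S=0.0000, hold=0.9666 ⇒ V=0.9666 continue | (k=5,j=5): S=150.6514, K−S=0.0000, hold=0.0000 ⇒ V=0.0000 continue  boundary S*=54.9737
step 4: (k=4,j=0): S=48.4649, K−S=36.8851, hold=36.2598 ⇒ V=36.8851 exercise | (k=4,j=1): S=62.3566, K−S=22.9934, hold=23.2423 ⇒ V=23.2423 continue | (k=4,j=2): S=80.2300, K−S=5.1200, hold=11.0191 ⇒ V=11.0191 continue | (k=4,j=3): S=103.2265, K−S=0.0000, hold=3.3844 ⇒ V=3.3844 continue | (k=4,j=4): S=132.8146, K−S=0.0000, hold=0.4901 ⇒ V=0.4901 continue  boundary S*=48.4649
step 3: (k=3,j=0): S=54.9737, K−S=30.3763, hold=29.9104 ⇒ V=30.3763 exercise | (k=3,j=1): S=70.7310, K−S=14.6190, hold=17.0988 ⇒ V=17.0988 continue | (k=3,j=2): S=91.0047, K−S=0.0000, hold=7.2194 ⇒ V=7.2194 continue | (k=3,j=3): S=117.0897, K−S=0.0000, hold=1.9525 ⇒ V=1.9525 continue  boundary S*=54.9737
step 2: (k=2,j=0): S=62.3566, K−S=22.9934, hold=23.6477 ⇒ V=23.6477 continue | (k=2,j=1): S=80.2300, K−S=5.1200, hold=12.1514 ⇒ V=12.1514 continue | (k=2,j=2): S=103.2265, K−S=0.0000, hold=4.6023 ⇒ V=4.6023 continue  boundary S*=-
step 1: (k=1,j=0): S=70.7310, K−S=14.6190, hold=17.8503 ⇒ V=17.8503 continue | (k=1,j=1): S=91.0047, K−S=0.0000, hold=8.3808 ⇒ V=8.3808 continue  boundary S*=-
step 0: (k=0,j=0): S=80.2300, K−S=5.1200, hold=13.0925 ⇒ V=13.0925 continue  boundary S*=-

price = 13.0925
boundary = - - - 54.9737 48.4649 54.9737 62.3566 54.9737 62.3566
tree:
13.0925
17.8503 8.3808
23.6477 12.1514 4.6023
30.3763 17.0988 7.2194 1.9525
36.8851 23.2423 11.0191 3.3844 0.4901
42.6232 30.3763 16.2581 5.7552 0.9666 0.0000
47.6819 36.8851 22.9934 9.5373 1.9061 0.0000 0.0000
52.1418 42.6232 30.3763 15.2338 3.7590 0.0000 0.0000 0.0000
56.0735 47.6819 36.8851 22.9934 7.4130 0.0000 0.0000 0.0000 0.0000
59.5398 52.1418 42.6232 30.3763 14.6190 0.0000 0.0000 0.0000 0.0000 0.0000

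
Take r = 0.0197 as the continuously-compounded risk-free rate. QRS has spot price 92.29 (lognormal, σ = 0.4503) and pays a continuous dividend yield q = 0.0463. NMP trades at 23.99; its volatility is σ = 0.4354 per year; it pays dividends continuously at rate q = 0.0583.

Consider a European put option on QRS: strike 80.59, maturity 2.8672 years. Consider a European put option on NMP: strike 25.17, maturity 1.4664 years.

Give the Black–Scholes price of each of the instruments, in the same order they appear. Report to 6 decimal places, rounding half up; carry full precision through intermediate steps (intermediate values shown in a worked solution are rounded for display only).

price(QRS put K=80.59) = 21.050575
price(NMP put K=25.17) = 6.139077

[QRS put K=80.59]
σ√T = 0.4503·√2.8672 = 0.762484
d₁ = (ln(S/K) + (r−q+σ²/2)T) / (σ√T) = (ln(92.29/80.59) + (0.0197−0.0463+0.4503²/2)·2.8672) / 0.762484 = (0.135561 + 0.214424) / 0.762484 = 0.459006
d₂ = d₁ − σ√T = 0.459006 − 0.762484 = -0.303478
e^{−rT} = 0.945082
e^{−qT} = 0.875683
N(−d₁) = 0.323115,  N(−d₂) = 0.619237
price = K·e^{−rT}·N(−d₂) − S·e^{−qT}·N(−d₁) = 47.163678 − 26.113103 = 21.050575
[NMP put K=25.17]
σ√T = 0.4354·√1.4664 = 0.527248
d₁ = (ln(S/K) + (r−q+σ²/2)T) / (σ√T) = (ln(23.99/25.17) + (0.0197−0.0583+0.4354²/2)·1.4664) / 0.527248 = (-0.048016 + 0.082392) / 0.527248 = 0.065199
d₂ = d₁ − σ√T = 0.065199 − 0.527248 = -0.462048
e^{−rT} = 0.971525
e^{−qT} = 0.918061
N(−d₁) = 0.474008,  N(−d₂) = 0.677977
price = K·e^{−rT}·N(−d₂) − S·e^{−qT}·N(−d₁) = 16.578758 − 10.439681 = 6.139077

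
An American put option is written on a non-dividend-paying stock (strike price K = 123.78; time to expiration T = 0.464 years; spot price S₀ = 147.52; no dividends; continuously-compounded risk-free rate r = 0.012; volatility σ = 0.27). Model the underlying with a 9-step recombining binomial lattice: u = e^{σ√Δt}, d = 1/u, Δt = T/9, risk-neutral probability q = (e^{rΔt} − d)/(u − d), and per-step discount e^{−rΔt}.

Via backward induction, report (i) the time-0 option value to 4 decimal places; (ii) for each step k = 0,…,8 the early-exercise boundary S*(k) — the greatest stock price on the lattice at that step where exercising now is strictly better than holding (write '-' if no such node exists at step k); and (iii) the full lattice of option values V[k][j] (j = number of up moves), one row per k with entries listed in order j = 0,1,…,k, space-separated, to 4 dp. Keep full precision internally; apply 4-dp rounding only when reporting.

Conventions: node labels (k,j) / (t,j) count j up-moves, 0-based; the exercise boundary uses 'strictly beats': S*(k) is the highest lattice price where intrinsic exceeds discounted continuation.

price = 2.0247
boundary = - - - - - - 102.1180 108.5743 115.4388
tree:
2.0247
3.2117 0.7905
4.9949 1.3576 0.2006
7.5857 2.3017 0.3757 0.0183
11.1901 3.8396 0.7022 0.0360 0.0000
15.9231 6.2726 1.3093 0.0705 0.0000 0.0000
21.6620 9.9635 2.4346 0.1383 0.0000 0.0000 0.0000
27.7344 15.2057 4.5139 0.2712 0.0000 0.0000 0.0000 0.0000
33.4457 21.6620 8.3412 0.5317 0.0000 0.0000 0.0000 0.0000 0.0000
38.8174 27.7344 15.2057 1.0427 0.0000 0.0000 0.0000 0.0000 0.0000 0.0000

params: Δt=0.05156 u=1.06322 d=0.94054 q=0.48972 e^(-rΔt)=0.99938
t_9 payoffs: 38.8174 27.7344 15.2057 1.0427 0.0000 0.0000 0.0000 0.0000 0.0000 0.0000
t_8: node(8,0) S=90.3343 payoff=33.4457 vs cont=33.3691 → 33.4457 [stop]  node(8,1) S=102.1180 payoff=21.6620 vs cont=21.5854 → 21.6620 [stop]  node(8,2) S=115.4388 payoff=8.3412 vs cont=8.2646 → 8.3412 [stop]  node(8,3) S=130.4973 payoff=0.0000 vs cont=0.5317 → 0.5317 [wait]  node(8,4) S=147.5200 payoff=0.0000 vs cont=0.0000 → 0.0000 [wait]  node(8,5) S=166.7633 payoff=0.0000 vs cont=0.0000 → 0.0000 [wait]  node(8,6) S=188.5168 payoff=0.0000 vs cont=0.0000 → 0.0000 [wait]  node(8,7) S=213.1079 payoff=0.0000 vs cont=0.0000 → 0.0000 [wait]  node(8,8) S=240.9068 payoff=0.0000 vs cont=0.0000 → 0.0000 [wait]  ⇒ S*(8)=115.4388
t_7: node(7,0) S=96.0456 payoff=27.7344 vs cont=27.6578 → 27.7344 [stop]  node(7,1) S=108.5743 payoff=15.2057 vs cont=15.1291 → 15.2057 [stop]  node(7,2) S=122.7373 payoff=1.0427 vs cont=4.5139 → 4.5139 [wait]  node(7,3) S=138.7478 payoff=0.0000 vs cont=0.2712 → 0.2712 [wait]  node(7,4) S=156.8468 payoff=0.0000 vs cont=0.0000 → 0.0000 [wait]  node(7,5) S=177.3067 payoff=0.0000 vs cont=0.0000 → 0.0000 [wait]  node(7,6) S=200.4355 payoff=0.0000 vs cont=0.0000 → 0.0000 [wait]  node(7,7) S=226.5814 payoff=0.0000 vs cont=0.0000 → 0.0000 [wait]  ⇒ S*(7)=108.5743
t_6: node(6,0) S=102.1180 payoff=21.6620 vs cont=21.5854 → 21.6620 [stop]  node(6,1) S=115.4388 payoff=8.3412 vs cont=9.9635 → 9.9635 [wait]  node(6,2) S=130.4973 payoff=0.0000 vs cont=2.4346 → 2.4346 [wait]  node(6,3) S=147.5200 payoff=0.0000 vs cont=0.1383 → 0.1383 [wait]  node(6,4) S=166.7633 payoff=0.0000 vs cont=0.0000 → 0.0000 [wait]  node(6,5) S=188.5168 payoff=0.0000 vs cont=0.0000 → 0.0000 [wait]  node(6,6) S=213.1079 payoff=0.0000 vs cont=0.0000 → 0.0000 [wait]  ⇒ S*(6)=102.1180
t_5: node(5,0) S=108.5743 payoff=15.2057 vs cont=15.9231 → 15.9231 [wait]  node(5,1) S=122.7373 payoff=1.0427 vs cont=6.2726 → 6.2726 [wait]  node(5,2) S=138.7478 payoff=0.0000 vs cont=1.3093 → 1.3093 [wait]  node(5,3) S=156.8468 payoff=0.0000 vs cont=0.0705 → 0.0705 [wait]  node(5,4) S=177.3067 payoff=0.0000 vs cont=0.0000 → 0.0000 [wait]  node(5,5) S=200.4355 payoff=0.0000 vs cont=0.0000 → 0.0000 [wait]  ⇒ S*(5)=-
t_4: node(4,0) S=115.4388 payoff=8.3412 vs cont=11.1901 → 11.1901 [wait]  node(4,1) S=130.4973 payoff=0.0000 vs cont=3.8396 → 3.8396 [wait]  node(4,2) S=147.5200 payoff=0.0000 vs cont=0.7022 → 0.7022 [wait]  node(4,3) S=166.7633 payoff=0.0000 vs cont=0.0360 → 0.0360 [wait]  node(4,4) S=188.5168 payoff=0.0000 vs cont=0.0000 → 0.0000 [wait]  ⇒ S*(4)=-
t_3: node(3,0) S=122.7373 payoff=1.0427 vs cont=7.5857 → 7.5857 [wait]  node(3,1) S=138.7478 payoff=0.0000 vs cont=2.3017 → 2.3017 [wait]  node(3,2) S=156.8468 payoff=0.0000 vs cont=0.3757 → 0.3757 [wait]  node(3,3) S=177.3067 payoff=0.0000 vs cont=0.0183 → 0.0183 [wait]  ⇒ S*(3)=-
t_2: node(2,0) S=130.4973 payoff=0.0000 vs cont=4.9949 → 4.9949 [wait]  node(2,1) S=147.5200 payoff=0.0000 vs cont=1.3576 → 1.3576 [wait]  node(2,2) S=166.7633 payoff=0.0000 vs cont=0.2006 → 0.2006 [wait]  ⇒ S*(2)=-
t_1: node(1,0) S=138.7478 payoff=0.0000 vs cont=3.2117 → 3.2117 [wait]  node(1,1) S=156.8468 payoff=0.0000 vs cont=0.7905 → 0.7905 [wait]  ⇒ S*(1)=-
t_0: node(0,0) S=147.5200 payoff=0.0000 vs cont=2.0247 → 2.0247 [wait]  ⇒ S*(0)=-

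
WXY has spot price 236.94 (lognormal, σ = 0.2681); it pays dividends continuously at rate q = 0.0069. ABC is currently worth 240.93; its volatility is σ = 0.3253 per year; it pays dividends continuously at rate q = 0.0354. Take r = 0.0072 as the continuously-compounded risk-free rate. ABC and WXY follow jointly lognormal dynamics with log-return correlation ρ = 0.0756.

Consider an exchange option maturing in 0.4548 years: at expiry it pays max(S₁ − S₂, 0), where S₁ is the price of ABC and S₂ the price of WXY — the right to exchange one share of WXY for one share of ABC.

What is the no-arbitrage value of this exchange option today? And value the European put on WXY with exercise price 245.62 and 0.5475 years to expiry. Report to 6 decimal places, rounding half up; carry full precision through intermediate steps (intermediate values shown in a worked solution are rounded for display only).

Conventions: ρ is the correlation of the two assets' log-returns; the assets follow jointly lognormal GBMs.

σ_eff = √(σ₁² + σ₂² − 2ρσ₁σ₂) = √(0.3253² + 0.2681² − 2·0.0756·0.3253·0.2681) = 0.405600
d₁ = (ln(S₁/S₂) + (q₂ − q₁ + σ_eff²/2)T) / (σ_eff√T) = (ln(240.93/236.94) + (0.0069 − 0.0354 + 0.082256)·0.4548) / 0.273532 = 0.150430
d₂ = d₁ − σ_eff√T = 0.150430 − 0.273532 = -0.123101
N(d₁) = 0.559787,  N(d₂) = 0.451013
V = S₁·e^{−q₁T}·N(d₁) − S₂·e^{−q₂T}·N(d₂) = 132.715597 − 106.528296 = 26.187301
[vanilla: WXY put K=245.62]
σ√T = 0.2681·√0.5475 = 0.198376
d₁ = (ln(S/K) + (r−q+σ²/2)T) / (σ√T) = (ln(236.94/245.62) + (0.0072−0.0069+0.2681²/2)·0.5475) / 0.198376 = (-0.035979 + 0.019841) / 0.198376 = -0.081350
d₂ = d₁ − σ√T = -0.081350 − 0.198376 = -0.279726
e^{−rT} = 0.996066
e^{−qT} = 0.996229
N(−d₁) = 0.532418,  N(−d₂) = 0.610156
price = K·e^{−rT}·N(−d₂) − S·e^{−qT}·N(−d₁) = 149.276955 − 125.675526 = 23.601430

exchange price = 26.187301
price(WXY put K=245.62) = 23.601430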